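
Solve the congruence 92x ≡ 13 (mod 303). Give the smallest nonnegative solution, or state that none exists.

gcd(303, 92) = 1.
1 divides 13, so solutions exist.
By Bézout, 92·(56) + 303·(-17) = 1.
So 92·(56) ≡ 1 (mod 303); multiply by 13: x ≡ 728 (mod 303).
Smallest nonnegative: x = 728 mod 303 = 122.

122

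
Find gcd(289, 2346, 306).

gcd(2346, 289) = 17  (2346 = 8·289 + 34, 289 = 8·34 + 17, 34 = 2·17).
gcd(17, 306) = 17.

17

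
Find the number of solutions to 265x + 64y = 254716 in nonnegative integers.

15

gcd(265, 64):
  265 = 4×64 + 9
  64 = 7×9 + 1
  9 = 9×1
so gcd(265, 64) = 1.
Back-substitute for Bézout coefficients:
  1 = 64 - 7×9
  ... = 265×(-7) + 64×(29)
Scale by 254716: one solution is (-1783012, 7386764). Reduce x mod 64: (28, 3864).
General: x = 28 + 64t, y = 3864 - 265t.
x ≥ 0 ⇒ t ≥ 0; y ≥ 0 ⇒ t ≤ 14. So t ∈ [0, 14]: 15 solutions.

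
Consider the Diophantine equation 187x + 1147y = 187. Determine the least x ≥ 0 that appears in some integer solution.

gcd(1147, 187) = 1  (1147 = 6·187 + 25, 187 = 7·25 + 12, 25 = 2·12 + 1, 12 = 12·1).
1 divides 187, so solutions exist.
Back-substituting, 187·(-92) + 1147·(15) = 1.
Scale by 187/1 = 187: (x₀, y₀) = (-17204, 2805).
General solution: x = -17204 + 1147t, y = 2805 - 187t for integer t.
x ≥ 0: smallest is -17204 mod 1147 = 1 (at t = 15), with y = 0.

1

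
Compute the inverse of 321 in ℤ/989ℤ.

gcd(989, 321) = 1  (989 = 3*321 + 26, 321 = 12*26 + 9, 26 = 2*9 + 8, 9 = 1*8 + 1, 8 = 8*1).
Back-substituting, 321*(114) + 989*(-37) = 1.
So 321*114 ≡ 1 (mod 989), and 114 mod 989 = 114.

114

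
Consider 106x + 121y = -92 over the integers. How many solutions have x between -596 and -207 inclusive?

3

gcd(121, 106) = 1  (121 = 1·106 + 15, 106 = 7·15 + 1, 15 = 15·1).
Back-substituting, 106·(8) + 121·(-7) = 1.
Scale by -92: particular solution (-736, 644); reduce x mod 121: (111, -98).
General solution: x = 111 + 121t, y = -98 - 106t for integer t.
-596 ≤ 111 + 121t ≤ -207 gives t ∈ [-5, -3], which is 3 values.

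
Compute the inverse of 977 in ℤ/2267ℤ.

gcd(2267, 977) = 1  (2267 = 2×977 + 313, 977 = 3×313 + 38, 313 = 8×38 + 9, 38 = 4×9 + 2, 9 = 4×2 + 1, 2 = 2×1).
Back-substituting, 977×(-1014) + 2267×(437) = 1.
So 977×-1014 ≡ 1 (mod 2267), and -1014 mod 2267 = 1253.

1253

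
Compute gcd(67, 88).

1

gcd(88, 67):
  88 = 1*67 + 21
  67 = 3*21 + 4
  21 = 5*4 + 1
  4 = 4*1
so gcd(88, 67) = 1.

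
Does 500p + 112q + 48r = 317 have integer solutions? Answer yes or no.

gcd(500, 112):
  500 = 4*112 + 52
  112 = 2*52 + 8
  52 = 6*8 + 4
  8 = 2*4
so gcd(500, 112) = 4.
gcd(4, 48) = 4.
4 does not divide 317 (remainder 1), so no integer solutions.

no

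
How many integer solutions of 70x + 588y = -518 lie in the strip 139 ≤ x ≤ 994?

20

gcd(588, 70) = 14.
By Bézout, 70·(17) + 588·(-2) = 14.
Particular solution: (1, -1).
General solution: x = 1 + 42t, y = -1 - 5t for integer t.
139 ≤ 1 + 42t ≤ 994 gives t ∈ [4, 23], which is 20 values.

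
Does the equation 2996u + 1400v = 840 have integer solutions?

yes

gcd(2996, 1400) = 28  (2996 = 2·1400 + 196, 1400 = 7·196 + 28, 196 = 7·28).
28 divides 840, so integer solutions exist.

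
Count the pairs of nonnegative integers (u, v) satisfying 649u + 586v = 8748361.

23

gcd(649, 586) = 1.
By Bézout, 649*(-93) + 586*(103) = 1.
One solution: (139, 14775).
General: u = 139 + 586t, v = 14775 - 649t.
u ≥ 0 ⇒ t ≥ 0; v ≥ 0 ⇒ t ≤ 22. So t ∈ [0, 22]: 23 solutions.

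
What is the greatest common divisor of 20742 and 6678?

gcd(20742, 6678):
  20742 = 3·6678 + 708
  6678 = 9·708 + 306
  708 = 2·306 + 96
  306 = 3·96 + 18
  96 = 5·18 + 6
  18 = 3·6
so gcd(20742, 6678) = 6.

6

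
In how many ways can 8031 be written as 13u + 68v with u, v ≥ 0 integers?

9

gcd(68, 13) = 1.
By Bézout, 13·(21) + 68·(-4) = 1.
One solution: (11, 116).
General: u = 11 + 68t, v = 116 - 13t.
u ≥ 0 ⇒ t ≥ 0; v ≥ 0 ⇒ t ≤ 8. So t ∈ [0, 8]: 9 solutions.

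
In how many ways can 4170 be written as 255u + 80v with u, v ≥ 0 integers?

gcd(255, 80):
  255 = 3×80 + 15
  80 = 5×15 + 5
  15 = 3×5
so gcd(255, 80) = 5.
Back-substitute for Bézout coefficients:
  5 = 80 - 5×15
  ... = 255×(-5) + 80×(16)
Scale by 834: one solution is (-4170, 13344). Reduce u mod 16: (6, 33).
General: u = 6 + 16t, v = 33 - 51t.
u ≥ 0 ⇒ t ≥ 0; v ≥ 0 ⇒ t ≤ 0. So t ∈ [0, 0]: 1 solution.

1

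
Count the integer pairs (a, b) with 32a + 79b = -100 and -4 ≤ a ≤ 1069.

13

gcd(79, 32) = 1.
By Bézout, 32×(-37) + 79×(15) = 1.
Particular solution: (66, -28).
General solution: a = 66 + 79t, b = -28 - 32t for integer t.
-4 ≤ 66 + 79t ≤ 1069 gives t ∈ [0, 12], which is 13 values.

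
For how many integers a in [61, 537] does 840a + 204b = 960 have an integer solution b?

28

gcd(840, 204) = 12  (840 = 4·204 + 24, 204 = 8·24 + 12, 24 = 2·12).
Back-substituting, 840·(-8) + 204·(33) = 12.
Scale by 80: particular solution (-640, 2640); reduce a mod 17: (6, -20).
General solution: a = 6 + 17t, b = -20 - 70t for integer t.
61 ≤ 6 + 17t ≤ 537 gives t ∈ [4, 31], which is 28 values.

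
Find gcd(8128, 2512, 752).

16

gcd(8128, 2512):
  8128 = 3·2512 + 592
  2512 = 4·592 + 144
  592 = 4·144 + 16
  144 = 9·16
so gcd(8128, 2512) = 16.
gcd(16, 752) = 16.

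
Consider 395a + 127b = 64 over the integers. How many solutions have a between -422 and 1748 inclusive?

gcd(395, 127) = 1  (395 = 3×127 + 14, 127 = 9×14 + 1, 14 = 14×1).
Back-substituting, 395×(-9) + 127×(28) = 1.
Scale by 64: particular solution (-576, 1792); reduce a mod 127: (59, -183).
General solution: a = 59 + 127t, b = -183 - 395t for integer t.
-422 ≤ 59 + 127t ≤ 1748 gives t ∈ [-3, 13], which is 17 values.

17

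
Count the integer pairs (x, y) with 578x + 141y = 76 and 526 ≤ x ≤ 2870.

gcd(578, 141) = 1.
By Bézout, 578×(-10) + 141×(41) = 1.
Particular solution: (86, -352).
General solution: x = 86 + 141t, y = -352 - 578t for integer t.
526 ≤ 86 + 141t ≤ 2870 gives t ∈ [4, 19], which is 16 values.

16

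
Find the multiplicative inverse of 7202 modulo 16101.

gcd(16101, 7202) = 1.
By Bézout, 7202*(-3928) + 16101*(1757) = 1.
So 7202*-3928 ≡ 1 (mod 16101), and -3928 mod 16101 = 12173.

12173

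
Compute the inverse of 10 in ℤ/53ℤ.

16

gcd(53, 10) = 1.
By Bézout, 10·(16) + 53·(-3) = 1.
So 10·16 ≡ 1 (mod 53), and 16 mod 53 = 16.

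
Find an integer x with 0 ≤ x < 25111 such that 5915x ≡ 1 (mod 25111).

gcd(25111, 5915) = 1  (25111 = 4×5915 + 1451, 5915 = 4×1451 + 111, 1451 = 13×111 + 8, 111 = 13×8 + 7, 8 = 1×7 + 1, 7 = 7×1).
Back-substituting, 5915×(-3167) + 25111×(746) = 1.
So 5915×-3167 ≡ 1 (mod 25111), and -3167 mod 25111 = 21944.

21944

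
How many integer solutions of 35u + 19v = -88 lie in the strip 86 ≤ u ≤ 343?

13

gcd(35, 19) = 1  (35 = 1×19 + 16, 19 = 1×16 + 3, 16 = 5×3 + 1, 3 = 3×1).
Back-substituting, 35×(6) + 19×(-11) = 1.
Scale by -88: particular solution (-528, 968); reduce u mod 19: (4, -12).
General solution: u = 4 + 19t, v = -12 - 35t for integer t.
86 ≤ 4 + 19t ≤ 343 gives t ∈ [5, 17], which is 13 values.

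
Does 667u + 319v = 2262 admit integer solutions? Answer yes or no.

yes

gcd(667, 319):
  667 = 2×319 + 29
  319 = 11×29
so gcd(667, 319) = 29.
29 divides 2262, so integer solutions exist.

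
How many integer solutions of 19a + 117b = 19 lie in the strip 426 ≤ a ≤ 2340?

16

gcd(117, 19) = 1.
By Bézout, 19×(37) + 117×(-6) = 1.
Particular solution: (1, 0).
General solution: a = 1 + 117t, b = 0 - 19t for integer t.
426 ≤ 1 + 117t ≤ 2340 gives t ∈ [4, 19], which is 16 values.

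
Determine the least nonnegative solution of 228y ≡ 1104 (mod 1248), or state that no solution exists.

gcd(1248, 228) = 12.
12 divides 1104, so solutions exist.
By Bézout, 228*(11) + 1248*(-2) = 12.
So 228*(11) ≡ 12 (mod 1248); multiply by 92: y ≡ 1012 (mod 104).
Smallest nonnegative: y = 1012 mod 104 = 76.

76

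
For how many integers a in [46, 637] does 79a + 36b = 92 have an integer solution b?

gcd(79, 36) = 1  (79 = 2*36 + 7, 36 = 5*7 + 1, 7 = 7*1).
Back-substituting, 79*(-5) + 36*(11) = 1.
Scale by 92: particular solution (-460, 1012); reduce a mod 36: (8, -15).
General solution: a = 8 + 36t, b = -15 - 79t for integer t.
46 ≤ 8 + 36t ≤ 637 gives t ∈ [2, 17], which is 16 values.

16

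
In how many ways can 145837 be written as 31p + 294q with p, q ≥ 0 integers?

gcd(294, 31) = 1.
By Bézout, 31×(19) + 294×(-2) = 1.
One solution: (247, 470).
General: p = 247 + 294t, q = 470 - 31t.
p ≥ 0 ⇒ t ≥ 0; q ≥ 0 ⇒ t ≤ 15. So t ∈ [0, 15]: 16 solutions.

16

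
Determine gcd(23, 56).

gcd(56, 23) = 1  (56 = 2*23 + 10, 23 = 2*10 + 3, 10 = 3*3 + 1, 3 = 3*1).

1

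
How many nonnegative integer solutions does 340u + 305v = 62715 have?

3

gcd(340, 305) = 5  (340 = 1·305 + 35, 305 = 8·35 + 25, 35 = 1·25 + 10, 25 = 2·10 + 5, 10 = 2·5).
Back-substituting, 340·(-26) + 305·(29) = 5.
Scale by 12543: one solution is (-326118, 363747). Reduce u mod 61: (49, 151).
General: u = 49 + 61t, v = 151 - 68t.
u ≥ 0 ⇒ t ≥ 0; v ≥ 0 ⇒ t ≤ 2. So t ∈ [0, 2]: 3 solutions.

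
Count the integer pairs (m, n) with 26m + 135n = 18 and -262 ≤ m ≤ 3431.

27

gcd(135, 26):
  135 = 5×26 + 5
  26 = 5×5 + 1
  5 = 5×1
so gcd(135, 26) = 1.
Back-substitute for Bézout coefficients:
  1 = 26 - 5×5
  ... = 26×(26) + 135×(-5)
Scale by 18: particular solution (468, -90); reduce m mod 135: (63, -12).
General solution: m = 63 + 135t, n = -12 - 26t for integer t.
-262 ≤ 63 + 135t ≤ 3431 gives t ∈ [-2, 24], which is 27 values.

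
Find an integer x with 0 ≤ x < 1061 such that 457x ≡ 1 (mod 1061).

332

gcd(1061, 457) = 1  (1061 = 2·457 + 147, 457 = 3·147 + 16, 147 = 9·16 + 3, 16 = 5·3 + 1, 3 = 3·1).
Back-substituting, 457·(332) + 1061·(-143) = 1.
So 457·332 ≡ 1 (mod 1061), and 332 mod 1061 = 332.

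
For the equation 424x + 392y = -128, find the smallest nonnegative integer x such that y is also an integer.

45

gcd(424, 392) = 8.
8 divides -128, so solutions exist.
By Bézout, 424·(-12) + 392·(13) = 8.
Scale by -128/8 = -16: (x₀, y₀) = (192, -208).
General solution: x = 192 + 49t, y = -208 - 53t for integer t.
x ≥ 0: smallest is 192 mod 49 = 45 (at t = -3), with y = -49.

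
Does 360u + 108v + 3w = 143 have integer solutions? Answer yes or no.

gcd(360, 108) = 36  (360 = 3*108 + 36, 108 = 3*36).
gcd(36, 3) = 3.
3 does not divide 143 (remainder 2), so no integer solutions.

no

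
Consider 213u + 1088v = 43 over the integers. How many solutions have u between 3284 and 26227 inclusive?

gcd(1088, 213) = 1.
By Bézout, 213*(189) + 1088*(-37) = 1.
Particular solution: (511, -100).
General solution: u = 511 + 1088t, v = -100 - 213t for integer t.
3284 ≤ 511 + 1088t ≤ 26227 gives t ∈ [3, 23], which is 21 values.

21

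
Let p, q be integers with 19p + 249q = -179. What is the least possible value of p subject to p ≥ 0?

43

gcd(249, 19) = 1  (249 = 13*19 + 2, 19 = 9*2 + 1, 2 = 2*1).
1 divides -179, so solutions exist.
Back-substituting, 19*(118) + 249*(-9) = 1.
Scale by -179/1 = -179: (p₀, q₀) = (-21122, 1611).
General solution: p = -21122 + 249t, q = 1611 - 19t for integer t.
p ≥ 0: smallest is -21122 mod 249 = 43 (at t = 85), with q = -4.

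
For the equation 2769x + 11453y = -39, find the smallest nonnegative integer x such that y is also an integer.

608

gcd(11453, 2769):
  11453 = 4×2769 + 377
  2769 = 7×377 + 130
  377 = 2×130 + 117
  130 = 1×117 + 13
  117 = 9×13
so gcd(11453, 2769) = 13.
13 divides -39, so solutions exist.
Back-substitute for Bézout coefficients:
  13 = 130 - 1×117
  ... = 2769×(91) + 11453×(-22)
Scale by -39/13 = -3: (x₀, y₀) = (-273, 66).
General solution: x = -273 + 881t, y = 66 - 213t for integer t.
x ≥ 0: smallest is -273 mod 881 = 608 (at t = 1), with y = -147.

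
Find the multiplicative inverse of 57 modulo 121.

17

gcd(121, 57):
  121 = 2*57 + 7
  57 = 8*7 + 1
  7 = 7*1
so gcd(121, 57) = 1.
Back-substitute for Bézout coefficients:
  1 = 57 - 8*7
  ... = 57*(17) + 121*(-8)
So 57*17 ≡ 1 (mod 121), and 17 mod 121 = 17.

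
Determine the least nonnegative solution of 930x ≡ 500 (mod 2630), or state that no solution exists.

108

gcd(2630, 930) = 10  (2630 = 2·930 + 770, 930 = 1·770 + 160, 770 = 4·160 + 130, 160 = 1·130 + 30, 130 = 4·30 + 10, 30 = 3·10).
10 divides 500, so solutions exist.
Back-substituting, 930·(-82) + 2630·(29) = 10.
So 930·(-82) ≡ 10 (mod 2630); multiply by 50: x ≡ -4100 (mod 263).
Smallest nonnegative: x = -4100 mod 263 = 108.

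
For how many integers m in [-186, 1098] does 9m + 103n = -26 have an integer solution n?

gcd(103, 9):
  103 = 11*9 + 4
  9 = 2*4 + 1
  4 = 4*1
so gcd(103, 9) = 1.
Back-substitute for Bézout coefficients:
  1 = 9 - 2*4
  ... = 9*(23) + 103*(-2)
Scale by -26: particular solution (-598, 52); reduce m mod 103: (20, -2).
General solution: m = 20 + 103t, n = -2 - 9t for integer t.
-186 ≤ 20 + 103t ≤ 1098 gives t ∈ [-2, 10], which is 13 values.

13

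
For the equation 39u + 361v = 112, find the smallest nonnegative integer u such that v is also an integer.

188

gcd(361, 39) = 1  (361 = 9×39 + 10, 39 = 3×10 + 9, 10 = 1×9 + 1, 9 = 9×1).
1 divides 112, so solutions exist.
Back-substituting, 39×(-37) + 361×(4) = 1.
Scale by 112/1 = 112: (u₀, v₀) = (-4144, 448).
General solution: u = -4144 + 361t, v = 448 - 39t for integer t.
u ≥ 0: smallest is -4144 mod 361 = 188 (at t = 12), with v = -20.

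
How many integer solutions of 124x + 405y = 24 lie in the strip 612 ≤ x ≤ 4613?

10

gcd(405, 124) = 1.
By Bézout, 124*(49) + 405*(-15) = 1.
Particular solution: (366, -112).
General solution: x = 366 + 405t, y = -112 - 124t for integer t.
612 ≤ 366 + 405t ≤ 4613 gives t ∈ [1, 10], which is 10 values.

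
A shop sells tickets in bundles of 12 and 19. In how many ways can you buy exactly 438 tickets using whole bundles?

2

Need nonnegative integers with 12j + 19k = 438.
gcd(12, 19) = 1, and 12·(8) + 19·(-5) = 1.
So (j₀, k₀) = (3504, -2190); general j = 3504 + 19t, k = -2190 - 12t.
j ≥ 0 ⇒ t ≥ -184; k ≥ 0 ⇒ t ≤ -183. That's 2 values of t.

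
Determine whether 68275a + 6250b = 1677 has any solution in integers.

no

gcd(68275, 6250):
  68275 = 10·6250 + 5775
  6250 = 1·5775 + 475
  5775 = 12·475 + 75
  475 = 6·75 + 25
  75 = 3·25
so gcd(68275, 6250) = 25.
25 does not divide 1677 (remainder 2), so no integer solutions.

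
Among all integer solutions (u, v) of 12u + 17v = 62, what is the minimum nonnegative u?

8

gcd(17, 12):
  17 = 1*12 + 5
  12 = 2*5 + 2
  5 = 2*2 + 1
  2 = 2*1
so gcd(17, 12) = 1.
1 divides 62, so solutions exist.
Back-substitute for Bézout coefficients:
  1 = 5 - 2*2
  ... = 12*(-7) + 17*(5)
Scale by 62/1 = 62: (u₀, v₀) = (-434, 310).
General solution: u = -434 + 17t, v = 310 - 12t for integer t.
u ≥ 0: smallest is -434 mod 17 = 8 (at t = 26), with v = -2.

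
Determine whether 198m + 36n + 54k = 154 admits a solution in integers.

gcd(198, 36) = 18.
gcd(18, 54) = 18.
18 does not divide 154 (remainder 10), so no integer solutions.

no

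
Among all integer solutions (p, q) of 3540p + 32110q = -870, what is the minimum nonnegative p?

2857

gcd(32110, 3540) = 10.
10 divides -870, so solutions exist.
By Bézout, 3540*(-771) + 32110*(85) = 10.
Scale by -870/10 = -87: (p₀, q₀) = (67077, -7395).
General solution: p = 67077 + 3211t, q = -7395 - 354t for integer t.
p ≥ 0: smallest is 67077 mod 3211 = 2857 (at t = -20), with q = -315.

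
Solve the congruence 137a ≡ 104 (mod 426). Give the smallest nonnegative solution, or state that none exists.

gcd(426, 137) = 1  (426 = 3·137 + 15, 137 = 9·15 + 2, 15 = 7·2 + 1, 2 = 2·1).
1 divides 104, so solutions exist.
Back-substituting, 137·(-199) + 426·(64) = 1.
So 137·(-199) ≡ 1 (mod 426); multiply by 104: a ≡ -20696 (mod 426).
Smallest nonnegative: a = -20696 mod 426 = 178.

178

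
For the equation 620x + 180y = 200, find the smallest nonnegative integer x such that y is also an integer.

gcd(620, 180):
  620 = 3·180 + 80
  180 = 2·80 + 20
  80 = 4·20
so gcd(620, 180) = 20.
20 divides 200, so solutions exist.
Back-substitute for Bézout coefficients:
  20 = 180 - 2·80
  ... = 620·(-2) + 180·(7)
Scale by 200/20 = 10: (x₀, y₀) = (-20, 70).
General solution: x = -20 + 9t, y = 70 - 31t for integer t.
x ≥ 0: smallest is -20 mod 9 = 7 (at t = 3), with y = -23.

7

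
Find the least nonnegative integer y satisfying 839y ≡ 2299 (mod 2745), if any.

gcd(2745, 839) = 1  (2745 = 3×839 + 228, 839 = 3×228 + 155, 228 = 1×155 + 73, 155 = 2×73 + 9, 73 = 8×9 + 1, 9 = 9×1).
1 divides 2299, so solutions exist.
Back-substituting, 839×(-301) + 2745×(92) = 1.
So 839×(-301) ≡ 1 (mod 2745); multiply by 2299: y ≡ -691999 (mod 2745).
Smallest nonnegative: y = -691999 mod 2745 = 2486.

2486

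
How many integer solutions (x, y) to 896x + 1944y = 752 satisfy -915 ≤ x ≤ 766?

gcd(1944, 896) = 8  (1944 = 2×896 + 152, 896 = 5×152 + 136, 152 = 1×136 + 16, 136 = 8×16 + 8, 16 = 2×8).
Back-substituting, 896×(115) + 1944×(-53) = 8.
Scale by 94: particular solution (10810, -4982); reduce x mod 243: (118, -54).
General solution: x = 118 + 243t, y = -54 - 112t for integer t.
-915 ≤ 118 + 243t ≤ 766 gives t ∈ [-4, 2], which is 7 values.

7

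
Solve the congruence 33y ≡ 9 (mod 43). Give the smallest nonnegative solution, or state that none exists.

12

gcd(43, 33) = 1.
1 divides 9, so solutions exist.
By Bézout, 33*(-13) + 43*(10) = 1.
So 33*(-13) ≡ 1 (mod 43); multiply by 9: y ≡ -117 (mod 43).
Smallest nonnegative: y = -117 mod 43 = 12.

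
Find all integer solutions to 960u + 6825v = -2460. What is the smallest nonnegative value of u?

424

gcd(6825, 960) = 15  (6825 = 7*960 + 105, 960 = 9*105 + 15, 105 = 7*15).
15 divides -2460, so solutions exist.
Back-substituting, 960*(64) + 6825*(-9) = 15.
Scale by -2460/15 = -164: (u₀, v₀) = (-10496, 1476).
General solution: u = -10496 + 455t, v = 1476 - 64t for integer t.
u ≥ 0: smallest is -10496 mod 455 = 424 (at t = 24), with v = -60.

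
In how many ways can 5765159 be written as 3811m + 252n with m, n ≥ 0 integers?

gcd(3811, 252) = 1  (3811 = 15*252 + 31, 252 = 8*31 + 4, 31 = 7*4 + 3, 4 = 1*3 + 1, 3 = 3*1).
Back-substituting, 3811*(-65) + 252*(983) = 1.
Scale by 5765159: one solution is (-374735335, 5667151297). Reduce m mod 252: (5, 22802).
General: m = 5 + 252t, n = 22802 - 3811t.
m ≥ 0 ⇒ t ≥ 0; n ≥ 0 ⇒ t ≤ 5. So t ∈ [0, 5]: 6 solutions.

6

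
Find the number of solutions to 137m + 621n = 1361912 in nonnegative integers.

16

gcd(621, 137) = 1  (621 = 4*137 + 73, 137 = 1*73 + 64, 73 = 1*64 + 9, 64 = 7*9 + 1, 9 = 9*1).
Back-substituting, 137*(68) + 621*(-15) = 1.
Scale by 1361912: one solution is (92610016, -20428680). Reduce m mod 621: (286, 2130).
General: m = 286 + 621t, n = 2130 - 137t.
m ≥ 0 ⇒ t ≥ 0; n ≥ 0 ⇒ t ≤ 15. So t ∈ [0, 15]: 16 solutions.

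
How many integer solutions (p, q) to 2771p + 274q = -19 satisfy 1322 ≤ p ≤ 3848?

9

gcd(2771, 274) = 1  (2771 = 10·274 + 31, 274 = 8·31 + 26, 31 = 1·26 + 5, 26 = 5·5 + 1, 5 = 5·1).
Back-substituting, 2771·(-53) + 274·(536) = 1.
Scale by -19: particular solution (1007, -10184); reduce p mod 274: (185, -1871).
General solution: p = 185 + 274t, q = -1871 - 2771t for integer t.
1322 ≤ 185 + 274t ≤ 3848 gives t ∈ [5, 13], which is 9 values.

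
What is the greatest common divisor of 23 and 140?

1

gcd(140, 23):
  140 = 6·23 + 2
  23 = 11·2 + 1
  2 = 2·1
so gcd(140, 23) = 1.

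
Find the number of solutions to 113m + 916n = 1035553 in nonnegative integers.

10

gcd(916, 113) = 1.
By Bézout, 113×(381) + 916×(-47) = 1.
One solution: (677, 1047).
General: m = 677 + 916t, n = 1047 - 113t.
m ≥ 0 ⇒ t ≥ 0; n ≥ 0 ⇒ t ≤ 9. So t ∈ [0, 9]: 10 solutions.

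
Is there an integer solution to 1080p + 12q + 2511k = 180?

yes

gcd(1080, 12) = 12.
gcd(12, 2511) = 3.
3 divides 180, so integer solutions exist.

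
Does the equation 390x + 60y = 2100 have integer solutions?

gcd(390, 60) = 30  (390 = 6*60 + 30, 60 = 2*30).
30 divides 2100, so integer solutions exist.

yes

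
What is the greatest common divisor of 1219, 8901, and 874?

gcd(8901, 1219) = 23  (8901 = 7*1219 + 368, 1219 = 3*368 + 115, 368 = 3*115 + 23, 115 = 5*23).
gcd(23, 874) = 23.

23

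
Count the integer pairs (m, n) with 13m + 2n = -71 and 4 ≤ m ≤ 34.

gcd(13, 2) = 1  (13 = 6*2 + 1, 2 = 2*1).
Back-substituting, 13*(1) + 2*(-6) = 1.
Scale by -71: particular solution (-71, 426); reduce m mod 2: (1, -42).
General solution: m = 1 + 2t, n = -42 - 13t for integer t.
4 ≤ 1 + 2t ≤ 34 gives t ∈ [2, 16], which is 15 values.

15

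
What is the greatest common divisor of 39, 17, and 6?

1

gcd(39, 17) = 1  (39 = 2*17 + 5, 17 = 3*5 + 2, 5 = 2*2 + 1, 2 = 2*1).
gcd(1, 6) = 1.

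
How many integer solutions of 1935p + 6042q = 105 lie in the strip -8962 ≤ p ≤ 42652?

25

gcd(6042, 1935) = 3  (6042 = 3×1935 + 237, 1935 = 8×237 + 39, 237 = 6×39 + 3, 39 = 13×3).
Back-substituting, 1935×(-153) + 6042×(49) = 3.
Scale by 35: particular solution (-5355, 1715); reduce p mod 2014: (687, -220).
General solution: p = 687 + 2014t, q = -220 - 645t for integer t.
-8962 ≤ 687 + 2014t ≤ 42652 gives t ∈ [-4, 20], which is 25 values.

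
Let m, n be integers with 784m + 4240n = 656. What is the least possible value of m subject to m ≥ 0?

109

gcd(4240, 784) = 16  (4240 = 5·784 + 320, 784 = 2·320 + 144, 320 = 2·144 + 32, 144 = 4·32 + 16, 32 = 2·16).
16 divides 656, so solutions exist.
Back-substituting, 784·(119) + 4240·(-22) = 16.
Scale by 656/16 = 41: (m₀, n₀) = (4879, -902).
General solution: m = 4879 + 265t, n = -902 - 49t for integer t.
m ≥ 0: smallest is 4879 mod 265 = 109 (at t = -18), with n = -20.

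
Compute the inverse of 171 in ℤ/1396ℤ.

947

gcd(1396, 171) = 1.
By Bézout, 171*(-449) + 1396*(55) = 1.
So 171*-449 ≡ 1 (mod 1396), and -449 mod 1396 = 947.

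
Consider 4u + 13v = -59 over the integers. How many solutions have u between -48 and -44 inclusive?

1

gcd(13, 4):
  13 = 3×4 + 1
  4 = 4×1
so gcd(13, 4) = 1.
Back-substitute for Bézout coefficients:
  1 = 13 - 3×4
  ... = 4×(-3) + 13×(1)
Scale by -59: particular solution (177, -59); reduce u mod 13: (8, -7).
General solution: u = 8 + 13t, v = -7 - 4t for integer t.
-48 ≤ 8 + 13t ≤ -44 gives t ∈ [-4, -4], which is 1 value.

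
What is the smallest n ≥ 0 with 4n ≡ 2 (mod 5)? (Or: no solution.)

3

gcd(5, 4):
  5 = 1*4 + 1
  4 = 4*1
so gcd(5, 4) = 1.
1 divides 2, so solutions exist.
Back-substitute for Bézout coefficients:
  1 = 5 - 1*4
  ... = 4*(-1) + 5*(1)
So 4*(-1) ≡ 1 (mod 5); multiply by 2: n ≡ -2 (mod 5).
Smallest nonnegative: n = -2 mod 5 = 3.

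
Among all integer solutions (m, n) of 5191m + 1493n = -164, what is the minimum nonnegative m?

gcd(5191, 1493):
  5191 = 3×1493 + 712
  1493 = 2×712 + 69
  712 = 10×69 + 22
  69 = 3×22 + 3
  22 = 7×3 + 1
  3 = 3×1
so gcd(5191, 1493) = 1.
1 divides -164, so solutions exist.
Back-substitute for Bézout coefficients:
  1 = 22 - 7×3
  ... = 5191×(476) + 1493×(-1655)
Scale by -164/1 = -164: (m₀, n₀) = (-78064, 271420).
General solution: m = -78064 + 1493t, n = 271420 - 5191t for integer t.
m ≥ 0: smallest is -78064 mod 1493 = 1065 (at t = 53), with n = -3703.

1065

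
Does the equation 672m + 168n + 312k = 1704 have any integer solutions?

gcd(672, 168) = 168.
gcd(168, 312) = 24.
24 divides 1704, so integer solutions exist.

yes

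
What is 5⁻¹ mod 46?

gcd(46, 5) = 1  (46 = 9×5 + 1, 5 = 5×1).
Back-substituting, 5×(-9) + 46×(1) = 1.
So 5×-9 ≡ 1 (mod 46), and -9 mod 46 = 37.

37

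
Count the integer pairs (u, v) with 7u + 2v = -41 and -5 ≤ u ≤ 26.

gcd(7, 2):
  7 = 3×2 + 1
  2 = 2×1
so gcd(7, 2) = 1.
Back-substitute for Bézout coefficients:
  1 = 7 - 3×2
  ... = 7×(1) + 2×(-3)
Scale by -41: particular solution (-41, 123); reduce u mod 2: (1, -24).
General solution: u = 1 + 2t, v = -24 - 7t for integer t.
-5 ≤ 1 + 2t ≤ 26 gives t ∈ [-3, 12], which is 16 values.

16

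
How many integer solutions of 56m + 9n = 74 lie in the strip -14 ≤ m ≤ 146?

gcd(56, 9) = 1.
By Bézout, 56*(-4) + 9*(25) = 1.
Particular solution: (1, 2).
General solution: m = 1 + 9t, n = 2 - 56t for integer t.
-14 ≤ 1 + 9t ≤ 146 gives t ∈ [-1, 16], which is 18 values.

18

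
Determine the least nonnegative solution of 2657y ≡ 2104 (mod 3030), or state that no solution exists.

2342

gcd(3030, 2657) = 1  (3030 = 1*2657 + 373, 2657 = 7*373 + 46, 373 = 8*46 + 5, 46 = 9*5 + 1, 5 = 5*1).
1 divides 2104, so solutions exist.
Back-substituting, 2657*(593) + 3030*(-520) = 1.
So 2657*(593) ≡ 1 (mod 3030); multiply by 2104: y ≡ 1247672 (mod 3030).
Smallest nonnegative: y = 1247672 mod 3030 = 2342.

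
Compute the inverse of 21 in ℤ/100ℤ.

gcd(100, 21) = 1  (100 = 4*21 + 16, 21 = 1*16 + 5, 16 = 3*5 + 1, 5 = 5*1).
Back-substituting, 21*(-19) + 100*(4) = 1.
So 21*-19 ≡ 1 (mod 100), and -19 mod 100 = 81.

81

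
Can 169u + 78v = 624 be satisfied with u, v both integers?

yes

gcd(169, 78) = 13.
13 divides 624, so integer solutions exist.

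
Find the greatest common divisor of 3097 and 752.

1

gcd(3097, 752) = 1  (3097 = 4*752 + 89, 752 = 8*89 + 40, 89 = 2*40 + 9, 40 = 4*9 + 4, 9 = 2*4 + 1, 4 = 4*1).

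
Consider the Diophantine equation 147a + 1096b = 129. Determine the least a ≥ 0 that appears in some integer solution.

739

gcd(1096, 147) = 1.
1 divides 129, so solutions exist.
By Bézout, 147·(507) + 1096·(-68) = 1.
Scale by 129/1 = 129: (a₀, b₀) = (65403, -8772).
General solution: a = 65403 + 1096t, b = -8772 - 147t for integer t.
a ≥ 0: smallest is 65403 mod 1096 = 739 (at t = -59), with b = -99.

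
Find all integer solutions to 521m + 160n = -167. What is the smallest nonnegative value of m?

113

gcd(521, 160):
  521 = 3*160 + 41
  160 = 3*41 + 37
  41 = 1*37 + 4
  37 = 9*4 + 1
  4 = 4*1
so gcd(521, 160) = 1.
1 divides -167, so solutions exist.
Back-substitute for Bézout coefficients:
  1 = 37 - 9*4
  ... = 521*(-39) + 160*(127)
Scale by -167/1 = -167: (m₀, n₀) = (6513, -21209).
General solution: m = 6513 + 160t, n = -21209 - 521t for integer t.
m ≥ 0: smallest is 6513 mod 160 = 113 (at t = -40), with n = -369.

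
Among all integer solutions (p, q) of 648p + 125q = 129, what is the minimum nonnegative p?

gcd(648, 125) = 1  (648 = 5·125 + 23, 125 = 5·23 + 10, 23 = 2·10 + 3, 10 = 3·3 + 1, 3 = 3·1).
1 divides 129, so solutions exist.
Back-substituting, 648·(-38) + 125·(197) = 1.
Scale by 129/1 = 129: (p₀, q₀) = (-4902, 25413).
General solution: p = -4902 + 125t, q = 25413 - 648t for integer t.
p ≥ 0: smallest is -4902 mod 125 = 98 (at t = 40), with q = -507.

98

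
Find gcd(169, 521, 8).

1

gcd(521, 169):
  521 = 3×169 + 14
  169 = 12×14 + 1
  14 = 14×1
so gcd(521, 169) = 1.
gcd(1, 8) = 1.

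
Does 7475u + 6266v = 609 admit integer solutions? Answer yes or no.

no

gcd(7475, 6266):
  7475 = 1·6266 + 1209
  6266 = 5·1209 + 221
  1209 = 5·221 + 104
  221 = 2·104 + 13
  104 = 8·13
so gcd(7475, 6266) = 13.
13 does not divide 609 (remainder 11), so no integer solutions.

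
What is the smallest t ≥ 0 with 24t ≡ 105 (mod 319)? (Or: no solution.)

124

gcd(319, 24) = 1.
1 divides 105, so solutions exist.
By Bézout, 24*(-93) + 319*(7) = 1.
So 24*(-93) ≡ 1 (mod 319); multiply by 105: t ≡ -9765 (mod 319).
Smallest nonnegative: t = -9765 mod 319 = 124.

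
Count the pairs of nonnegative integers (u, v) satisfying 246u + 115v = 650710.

gcd(246, 115):
  246 = 2*115 + 16
  115 = 7*16 + 3
  16 = 5*3 + 1
  3 = 3*1
so gcd(246, 115) = 1.
Back-substitute for Bézout coefficients:
  1 = 16 - 5*3
  ... = 246*(36) + 115*(-77)
Scale by 650710: one solution is (23425560, -50104670). Reduce u mod 115: (60, 5530).
General: u = 60 + 115t, v = 5530 - 246t.
u ≥ 0 ⇒ t ≥ 0; v ≥ 0 ⇒ t ≤ 22. So t ∈ [0, 22]: 23 solutions.

23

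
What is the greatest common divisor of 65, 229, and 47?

1

gcd(229, 65) = 1  (229 = 3×65 + 34, 65 = 1×34 + 31, 34 = 1×31 + 3, 31 = 10×3 + 1, 3 = 3×1).
gcd(1, 47) = 1.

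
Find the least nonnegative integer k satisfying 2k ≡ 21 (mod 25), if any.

23

gcd(25, 2):
  25 = 12·2 + 1
  2 = 2·1
so gcd(25, 2) = 1.
1 divides 21, so solutions exist.
Back-substitute for Bézout coefficients:
  1 = 25 - 12·2
  ... = 2·(-12) + 25·(1)
So 2·(-12) ≡ 1 (mod 25); multiply by 21: k ≡ -252 (mod 25).
Smallest nonnegative: k = -252 mod 25 = 23.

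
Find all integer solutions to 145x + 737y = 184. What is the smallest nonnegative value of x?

gcd(737, 145) = 1.
1 divides 184, so solutions exist.
By Bézout, 145·(61) + 737·(-12) = 1.
Scale by 184/1 = 184: (x₀, y₀) = (11224, -2208).
General solution: x = 11224 + 737t, y = -2208 - 145t for integer t.
x ≥ 0: smallest is 11224 mod 737 = 169 (at t = -15), with y = -33.

169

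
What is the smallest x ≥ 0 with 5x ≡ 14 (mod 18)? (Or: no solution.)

gcd(18, 5):
  18 = 3×5 + 3
  5 = 1×3 + 2
  3 = 1×2 + 1
  2 = 2×1
so gcd(18, 5) = 1.
1 divides 14, so solutions exist.
Back-substitute for Bézout coefficients:
  1 = 3 - 1×2
  ... = 5×(-7) + 18×(2)
So 5×(-7) ≡ 1 (mod 18); multiply by 14: x ≡ -98 (mod 18).
Smallest nonnegative: x = -98 mod 18 = 10.

10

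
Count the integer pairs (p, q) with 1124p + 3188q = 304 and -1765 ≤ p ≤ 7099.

12

gcd(3188, 1124):
  3188 = 2*1124 + 940
  1124 = 1*940 + 184
  940 = 5*184 + 20
  184 = 9*20 + 4
  20 = 5*4
so gcd(3188, 1124) = 4.
Back-substitute for Bézout coefficients:
  4 = 184 - 9*20
  ... = 1124*(156) + 3188*(-55)
Scale by 76: particular solution (11856, -4180); reduce p mod 797: (698, -246).
General solution: p = 698 + 797t, q = -246 - 281t for integer t.
-1765 ≤ 698 + 797t ≤ 7099 gives t ∈ [-3, 8], which is 12 values.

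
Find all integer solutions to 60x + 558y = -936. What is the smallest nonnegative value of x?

3

gcd(558, 60):
  558 = 9·60 + 18
  60 = 3·18 + 6
  18 = 3·6
so gcd(558, 60) = 6.
6 divides -936, so solutions exist.
Back-substitute for Bézout coefficients:
  6 = 60 - 3·18
  ... = 60·(28) + 558·(-3)
Scale by -936/6 = -156: (x₀, y₀) = (-4368, 468).
General solution: x = -4368 + 93t, y = 468 - 10t for integer t.
x ≥ 0: smallest is -4368 mod 93 = 3 (at t = 47), with y = -2.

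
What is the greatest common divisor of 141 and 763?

gcd(763, 141) = 1  (763 = 5*141 + 58, 141 = 2*58 + 25, 58 = 2*25 + 8, 25 = 3*8 + 1, 8 = 8*1).

1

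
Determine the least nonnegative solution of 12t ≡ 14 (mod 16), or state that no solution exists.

gcd(16, 12) = 4  (16 = 1×12 + 4, 12 = 3×4).
4 does not divide 14, so the congruence has no solution.

no solution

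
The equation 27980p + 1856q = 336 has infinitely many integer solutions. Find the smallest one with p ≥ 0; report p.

188

gcd(27980, 1856) = 4.
4 divides 336, so solutions exist.
By Bézout, 27980·(-53) + 1856·(799) = 4.
Scale by 336/4 = 84: (p₀, q₀) = (-4452, 67116).
General solution: p = -4452 + 464t, q = 67116 - 6995t for integer t.
p ≥ 0: smallest is -4452 mod 464 = 188 (at t = 10), with q = -2834.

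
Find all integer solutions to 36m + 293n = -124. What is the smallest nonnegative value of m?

gcd(293, 36) = 1.
1 divides -124, so solutions exist.
By Bézout, 36·(57) + 293·(-7) = 1.
Scale by -124/1 = -124: (m₀, n₀) = (-7068, 868).
General solution: m = -7068 + 293t, n = 868 - 36t for integer t.
m ≥ 0: smallest is -7068 mod 293 = 257 (at t = 25), with n = -32.

257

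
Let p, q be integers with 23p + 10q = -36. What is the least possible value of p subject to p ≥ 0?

8

gcd(23, 10):
  23 = 2*10 + 3
  10 = 3*3 + 1
  3 = 3*1
so gcd(23, 10) = 1.
1 divides -36, so solutions exist.
Back-substitute for Bézout coefficients:
  1 = 10 - 3*3
  ... = 23*(-3) + 10*(7)
Scale by -36/1 = -36: (p₀, q₀) = (108, -252).
General solution: p = 108 + 10t, q = -252 - 23t for integer t.
p ≥ 0: smallest is 108 mod 10 = 8 (at t = -10), with q = -22.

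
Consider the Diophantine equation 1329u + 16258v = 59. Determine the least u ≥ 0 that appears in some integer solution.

gcd(16258, 1329) = 1  (16258 = 12*1329 + 310, 1329 = 4*310 + 89, 310 = 3*89 + 43, 89 = 2*43 + 3, 43 = 14*3 + 1, 3 = 3*1).
1 divides 59, so solutions exist.
Back-substituting, 1329*(-5297) + 16258*(433) = 1.
Scale by 59/1 = 59: (u₀, v₀) = (-312523, 25547).
General solution: u = -312523 + 16258t, v = 25547 - 1329t for integer t.
u ≥ 0: smallest is -312523 mod 16258 = 12637 (at t = 20), with v = -1033.

12637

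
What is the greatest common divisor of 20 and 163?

1

gcd(163, 20):
  163 = 8*20 + 3
  20 = 6*3 + 2
  3 = 1*2 + 1
  2 = 2*1
so gcd(163, 20) = 1.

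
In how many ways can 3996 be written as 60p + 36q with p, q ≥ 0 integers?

23

gcd(60, 36) = 12.
By Bézout, 60*(-1) + 36*(2) = 12.
One solution: (0, 111).
General: p = 0 + 3t, q = 111 - 5t.
p ≥ 0 ⇒ t ≥ 0; q ≥ 0 ⇒ t ≤ 22. So t ∈ [0, 22]: 23 solutions.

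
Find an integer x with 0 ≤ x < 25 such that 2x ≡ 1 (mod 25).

13

gcd(25, 2):
  25 = 12*2 + 1
  2 = 2*1
so gcd(25, 2) = 1.
Back-substitute for Bézout coefficients:
  1 = 25 - 12*2
  ... = 2*(-12) + 25*(1)
So 2*-12 ≡ 1 (mod 25), and -12 mod 25 = 13.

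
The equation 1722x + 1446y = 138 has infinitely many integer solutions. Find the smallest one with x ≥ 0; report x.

gcd(1722, 1446):
  1722 = 1×1446 + 276
  1446 = 5×276 + 66
  276 = 4×66 + 12
  66 = 5×12 + 6
  12 = 2×6
so gcd(1722, 1446) = 6.
6 divides 138, so solutions exist.
Back-substitute for Bézout coefficients:
  6 = 66 - 5×12
  ... = 1722×(-110) + 1446×(131)
Scale by 138/6 = 23: (x₀, y₀) = (-2530, 3013).
General solution: x = -2530 + 241t, y = 3013 - 287t for integer t.
x ≥ 0: smallest is -2530 mod 241 = 121 (at t = 11), with y = -144.

121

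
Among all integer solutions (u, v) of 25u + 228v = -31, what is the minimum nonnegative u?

gcd(228, 25) = 1.
1 divides -31, so solutions exist.
By Bézout, 25×(73) + 228×(-8) = 1.
Scale by -31/1 = -31: (u₀, v₀) = (-2263, 248).
General solution: u = -2263 + 228t, v = 248 - 25t for integer t.
u ≥ 0: smallest is -2263 mod 228 = 17 (at t = 10), with v = -2.

17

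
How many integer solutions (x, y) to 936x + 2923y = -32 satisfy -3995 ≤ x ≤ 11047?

gcd(2923, 936):
  2923 = 3·936 + 115
  936 = 8·115 + 16
  115 = 7·16 + 3
  16 = 5·3 + 1
  3 = 3·1
so gcd(2923, 936) = 1.
Back-substitute for Bézout coefficients:
  1 = 16 - 5·3
  ... = 936·(915) + 2923·(-293)
Scale by -32: particular solution (-29280, 9376); reduce x mod 2923: (2873, -920).
General solution: x = 2873 + 2923t, y = -920 - 936t for integer t.
-3995 ≤ 2873 + 2923t ≤ 11047 gives t ∈ [-2, 2], which is 5 values.

5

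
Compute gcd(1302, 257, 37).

gcd(1302, 257):
  1302 = 5×257 + 17
  257 = 15×17 + 2
  17 = 8×2 + 1
  2 = 2×1
so gcd(1302, 257) = 1.
gcd(1, 37) = 1.

1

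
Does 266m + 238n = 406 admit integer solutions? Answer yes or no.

yes

gcd(266, 238):
  266 = 1×238 + 28
  238 = 8×28 + 14
  28 = 2×14
so gcd(266, 238) = 14.
14 divides 406, so integer solutions exist.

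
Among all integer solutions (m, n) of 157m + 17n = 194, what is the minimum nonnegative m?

gcd(157, 17) = 1.
1 divides 194, so solutions exist.
By Bézout, 157·(-4) + 17·(37) = 1.
Scale by 194/1 = 194: (m₀, n₀) = (-776, 7178).
General solution: m = -776 + 17t, n = 7178 - 157t for integer t.
m ≥ 0: smallest is -776 mod 17 = 6 (at t = 46), with n = -44.

6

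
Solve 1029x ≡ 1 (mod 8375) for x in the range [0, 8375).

2694

gcd(8375, 1029):
  8375 = 8*1029 + 143
  1029 = 7*143 + 28
  143 = 5*28 + 3
  28 = 9*3 + 1
  3 = 3*1
so gcd(8375, 1029) = 1.
Back-substitute for Bézout coefficients:
  1 = 28 - 9*3
  ... = 1029*(2694) + 8375*(-331)
So 1029*2694 ≡ 1 (mod 8375), and 2694 mod 8375 = 2694.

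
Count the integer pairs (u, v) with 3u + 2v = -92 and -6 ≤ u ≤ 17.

12

gcd(3, 2) = 1  (3 = 1*2 + 1, 2 = 2*1).
Back-substituting, 3*(1) + 2*(-1) = 1.
Scale by -92: particular solution (-92, 92); reduce u mod 2: (0, -46).
General solution: u = 0 + 2t, v = -46 - 3t for integer t.
-6 ≤ 0 + 2t ≤ 17 gives t ∈ [-3, 8], which is 12 values.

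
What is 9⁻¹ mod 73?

gcd(73, 9):
  73 = 8·9 + 1
  9 = 9·1
so gcd(73, 9) = 1.
Back-substitute for Bézout coefficients:
  1 = 73 - 8·9
  ... = 9·(-8) + 73·(1)
So 9·-8 ≡ 1 (mod 73), and -8 mod 73 = 65.

65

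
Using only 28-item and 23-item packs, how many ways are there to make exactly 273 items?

Need nonnegative integers with 28j + 23k = 273.
gcd(28, 23) = 1, and 28·(-9) + 23·(11) = 1.
So (j₀, k₀) = (-2457, 3003); general j = -2457 + 23t, k = 3003 - 28t.
j ≥ 0 ⇒ t ≥ 107; k ≥ 0 ⇒ t ≤ 107. That's 1 value of t.

1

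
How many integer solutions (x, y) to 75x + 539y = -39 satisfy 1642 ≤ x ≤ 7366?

gcd(539, 75) = 1.
By Bézout, 75*(115) + 539*(-16) = 1.
Particular solution: (366, -51).
General solution: x = 366 + 539t, y = -51 - 75t for integer t.
1642 ≤ 366 + 539t ≤ 7366 gives t ∈ [3, 12], which is 10 values.

10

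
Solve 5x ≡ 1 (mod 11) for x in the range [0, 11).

9

gcd(11, 5):
  11 = 2×5 + 1
  5 = 5×1
so gcd(11, 5) = 1.
Back-substitute for Bézout coefficients:
  1 = 11 - 2×5
  ... = 5×(-2) + 11×(1)
So 5×-2 ≡ 1 (mod 11), and -2 mod 11 = 9.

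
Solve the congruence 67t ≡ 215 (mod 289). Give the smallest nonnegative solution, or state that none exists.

193

gcd(289, 67):
  289 = 4*67 + 21
  67 = 3*21 + 4
  21 = 5*4 + 1
  4 = 4*1
so gcd(289, 67) = 1.
1 divides 215, so solutions exist.
Back-substitute for Bézout coefficients:
  1 = 21 - 5*4
  ... = 67*(-69) + 289*(16)
So 67*(-69) ≡ 1 (mod 289); multiply by 215: t ≡ -14835 (mod 289).
Smallest nonnegative: t = -14835 mod 289 = 193.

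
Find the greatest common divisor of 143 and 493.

1

gcd(493, 143):
  493 = 3×143 + 64
  143 = 2×64 + 15
  64 = 4×15 + 4
  15 = 3×4 + 3
  4 = 1×3 + 1
  3 = 3×1
so gcd(493, 143) = 1.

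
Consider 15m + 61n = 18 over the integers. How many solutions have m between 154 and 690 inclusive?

gcd(61, 15):
  61 = 4·15 + 1
  15 = 15·1
so gcd(61, 15) = 1.
Back-substitute for Bézout coefficients:
  1 = 61 - 4·15
  ... = 15·(-4) + 61·(1)
Scale by 18: particular solution (-72, 18); reduce m mod 61: (50, -12).
General solution: m = 50 + 61t, n = -12 - 15t for integer t.
154 ≤ 50 + 61t ≤ 690 gives t ∈ [2, 10], which is 9 values.

9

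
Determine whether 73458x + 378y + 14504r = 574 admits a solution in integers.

gcd(73458, 378) = 126  (73458 = 194*378 + 126, 378 = 3*126).
gcd(126, 14504) = 14.
14 divides 574, so integer solutions exist.

yes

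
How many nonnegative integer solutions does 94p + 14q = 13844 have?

gcd(94, 14) = 2  (94 = 6*14 + 10, 14 = 1*10 + 4, 10 = 2*4 + 2, 4 = 2*2).
Back-substituting, 94*(3) + 14*(-20) = 2.
Scale by 6922: one solution is (20766, -138440). Reduce p mod 7: (4, 962).
General: p = 4 + 7t, q = 962 - 47t.
p ≥ 0 ⇒ t ≥ 0; q ≥ 0 ⇒ t ≤ 20. So t ∈ [0, 20]: 21 solutions.

21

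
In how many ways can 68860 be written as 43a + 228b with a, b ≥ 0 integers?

7

gcd(228, 43) = 1.
By Bézout, 43*(-53) + 228*(10) = 1.
One solution: (16, 299).
General: a = 16 + 228t, b = 299 - 43t.
a ≥ 0 ⇒ t ≥ 0; b ≥ 0 ⇒ t ≤ 6. So t ∈ [0, 6]: 7 solutions.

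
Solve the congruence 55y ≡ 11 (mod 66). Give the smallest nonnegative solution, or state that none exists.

5

gcd(66, 55):
  66 = 1×55 + 11
  55 = 5×11
so gcd(66, 55) = 11.
11 divides 11, so solutions exist.
Back-substitute for Bézout coefficients:
  11 = 66 - 1×55
  ... = 55×(-1) + 66×(1)
So 55×(-1) ≡ 11 (mod 66); multiply by 1: y ≡ -1 (mod 6).
Smallest nonnegative: y = -1 mod 6 = 5.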